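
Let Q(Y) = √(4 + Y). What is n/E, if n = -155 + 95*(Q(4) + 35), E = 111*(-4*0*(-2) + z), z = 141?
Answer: 3170/15651 + 190*√2/15651 ≈ 0.21971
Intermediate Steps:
E = 15651 (E = 111*(-4*0*(-2) + 141) = 111*(0*(-2) + 141) = 111*(0 + 141) = 111*141 = 15651)
n = 3170 + 190*√2 (n = -155 + 95*(√(4 + 4) + 35) = -155 + 95*(√8 + 35) = -155 + 95*(2*√2 + 35) = -155 + 95*(35 + 2*√2) = -155 + (3325 + 190*√2) = 3170 + 190*√2 ≈ 3438.7)
n/E = (3170 + 190*√2)/15651 = (3170 + 190*√2)*(1/15651) = 3170/15651 + 190*√2/15651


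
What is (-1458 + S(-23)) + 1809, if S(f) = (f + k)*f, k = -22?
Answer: 1386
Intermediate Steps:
S(f) = f*(-22 + f) (S(f) = (f - 22)*f = (-22 + f)*f = f*(-22 + f))
(-1458 + S(-23)) + 1809 = (-1458 - 23*(-22 - 23)) + 1809 = (-1458 - 23*(-45)) + 1809 = (-1458 + 1035) + 1809 = -423 + 1809 = 1386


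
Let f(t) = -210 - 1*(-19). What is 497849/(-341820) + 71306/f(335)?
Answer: -24468906079/65287620 ≈ -374.79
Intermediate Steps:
f(t) = -191 (f(t) = -210 + 19 = -191)
497849/(-341820) + 71306/f(335) = 497849/(-341820) + 71306/(-191) = 497849*(-1/341820) + 71306*(-1/191) = -497849/341820 - 71306/191 = -24468906079/65287620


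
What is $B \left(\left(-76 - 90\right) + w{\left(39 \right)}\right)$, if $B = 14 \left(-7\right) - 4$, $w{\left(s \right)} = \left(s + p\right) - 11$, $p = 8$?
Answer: $13260$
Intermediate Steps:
$w{\left(s \right)} = -3 + s$ ($w{\left(s \right)} = \left(s + 8\right) - 11 = \left(8 + s\right) - 11 = -3 + s$)
$B = -102$ ($B = -98 - 4 = -102$)
$B \left(\left(-76 - 90\right) + w{\left(39 \right)}\right) = - 102 \left(\left(-76 - 90\right) + \left(-3 + 39\right)\right) = - 102 \left(-166 + 36\right) = \left(-102\right) \left(-130\right) = 13260$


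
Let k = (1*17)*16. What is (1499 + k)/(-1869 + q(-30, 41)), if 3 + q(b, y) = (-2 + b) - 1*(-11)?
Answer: -1771/1893 ≈ -0.93555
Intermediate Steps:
q(b, y) = 6 + b (q(b, y) = -3 + ((-2 + b) - 1*(-11)) = -3 + ((-2 + b) + 11) = -3 + (9 + b) = 6 + b)
k = 272 (k = 17*16 = 272)
(1499 + k)/(-1869 + q(-30, 41)) = (1499 + 272)/(-1869 + (6 - 30)) = 1771/(-1869 - 24) = 1771/(-1893) = 1771*(-1/1893) = -1771/1893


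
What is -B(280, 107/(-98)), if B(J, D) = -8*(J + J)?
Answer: 4480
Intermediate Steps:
B(J, D) = -16*J
-B(280, 107/(-98)) = -(-16)*280 = -1*(-4480) = 4480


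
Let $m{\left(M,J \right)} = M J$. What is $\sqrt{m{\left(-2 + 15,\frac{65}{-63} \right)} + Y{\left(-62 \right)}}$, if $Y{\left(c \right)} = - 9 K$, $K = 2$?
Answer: $\frac{i \sqrt{13853}}{21} \approx 5.6047 i$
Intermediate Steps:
$m{\left(M,J \right)} = J M$
$Y{\left(c \right)} = -18$ ($Y{\left(c \right)} = \left(-9\right) 2 = -18$)
$\sqrt{m{\left(-2 + 15,\frac{65}{-63} \right)} + Y{\left(-62 \right)}} = \sqrt{\frac{65}{-63} \left(-2 + 15\right) - 18} = \sqrt{65 \left(- \frac{1}{63}\right) 13 - 18} = \sqrt{\left(- \frac{65}{63}\right) 13 - 18} = \sqrt{- \frac{845}{63} - 18} = \sqrt{- \frac{1979}{63}} = \frac{i \sqrt{13853}}{21}$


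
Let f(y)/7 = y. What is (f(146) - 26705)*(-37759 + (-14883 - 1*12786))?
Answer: 1680387324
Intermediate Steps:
f(y) = 7*y
(f(146) - 26705)*(-37759 + (-14883 - 1*12786)) = (7*146 - 26705)*(-37759 + (-14883 - 1*12786)) = (1022 - 26705)*(-37759 + (-14883 - 12786)) = -25683*(-37759 - 27669) = -25683*(-65428) = 1680387324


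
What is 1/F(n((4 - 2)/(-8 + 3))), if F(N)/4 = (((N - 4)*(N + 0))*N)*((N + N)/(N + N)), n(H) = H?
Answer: -125/352 ≈ -0.35511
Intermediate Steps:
F(N) = 4*N**2*(-4 + N) (F(N) = 4*((((N - 4)*(N + 0))*N)*((N + N)/(N + N))) = 4*((((-4 + N)*N)*N)*((2*N)/((2*N)))) = 4*(((N*(-4 + N))*N)*((2*N)*(1/(2*N)))) = 4*((N**2*(-4 + N))*1) = 4*(N**2*(-4 + N)) = 4*N**2*(-4 + N))
1/F(n((4 - 2)/(-8 + 3))) = 1/(4*((4 - 2)/(-8 + 3))**2*(-4 + (4 - 2)/(-8 + 3))) = 1/(4*(2/(-5))**2*(-4 + 2/(-5))) = 1/(4*(2*(-1/5))**2*(-4 + 2*(-1/5))) = 1/(4*(-2/5)**2*(-4 - 2/5)) = 1/(4*(4/25)*(-22/5)) = 1/(-352/125) = -125/352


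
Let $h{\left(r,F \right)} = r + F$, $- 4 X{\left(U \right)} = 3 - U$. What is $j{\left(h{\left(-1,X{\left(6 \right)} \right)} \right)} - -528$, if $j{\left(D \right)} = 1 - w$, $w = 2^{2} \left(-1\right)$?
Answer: $533$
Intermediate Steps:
$w = -4$ ($w = 4 \left(-1\right) = -4$)
$X{\left(U \right)} = - \frac{3}{4} + \frac{U}{4}$ ($X{\left(U \right)} = - \frac{3 - U}{4} = - \frac{3}{4} + \frac{U}{4}$)
$h{\left(r,F \right)} = F + r$
$j{\left(D \right)} = 5$ ($j{\left(D \right)} = 1 - -4 = 1 + 4 = 5$)
$j{\left(h{\left(-1,X{\left(6 \right)} \right)} \right)} - -528 = 5 - -528 = 5 + 528 = 533$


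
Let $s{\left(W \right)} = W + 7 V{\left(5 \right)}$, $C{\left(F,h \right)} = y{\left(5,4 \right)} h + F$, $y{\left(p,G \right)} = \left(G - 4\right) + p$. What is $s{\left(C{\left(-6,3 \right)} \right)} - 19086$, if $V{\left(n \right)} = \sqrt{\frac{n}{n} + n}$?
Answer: $-19077 + 7 \sqrt{6} \approx -19060.0$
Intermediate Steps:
$V{\left(n \right)} = \sqrt{1 + n}$
$y{\left(p,G \right)} = -4 + G + p$ ($y{\left(p,G \right)} = \left(-4 + G\right) + p = -4 + G + p$)
$C{\left(F,h \right)} = F + 5 h$ ($C{\left(F,h \right)} = \left(-4 + 4 + 5\right) h + F = 5 h + F = F + 5 h$)
$s{\left(W \right)} = W + 7 \sqrt{6}$ ($s{\left(W \right)} = W + 7 \sqrt{1 + 5} = W + 7 \sqrt{6}$)
$s{\left(C{\left(-6,3 \right)} \right)} - 19086 = \left(\left(-6 + 5 \cdot 3\right) + 7 \sqrt{6}\right) - 19086 = \left(\left(-6 + 15\right) + 7 \sqrt{6}\right) - 19086 = \left(9 + 7 \sqrt{6}\right) - 19086 = -19077 + 7 \sqrt{6}$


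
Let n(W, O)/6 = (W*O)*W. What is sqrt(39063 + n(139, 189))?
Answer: sqrt(21949077) ≈ 4685.0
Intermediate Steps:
n(W, O) = 6*O*W**2 (n(W, O) = 6*((W*O)*W) = 6*((O*W)*W) = 6*(O*W**2) = 6*O*W**2)
sqrt(39063 + n(139, 189)) = sqrt(39063 + 6*189*139**2) = sqrt(39063 + 6*189*19321) = sqrt(39063 + 21910014) = sqrt(21949077)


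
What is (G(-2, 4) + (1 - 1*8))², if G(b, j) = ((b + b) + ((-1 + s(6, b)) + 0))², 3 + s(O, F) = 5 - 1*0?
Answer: 4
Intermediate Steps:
s(O, F) = 2 (s(O, F) = -3 + (5 - 1*0) = -3 + (5 + 0) = -3 + 5 = 2)
G(b, j) = (1 + 2*b)² (G(b, j) = ((b + b) + ((-1 + 2) + 0))² = (2*b + (1 + 0))² = (2*b + 1)² = (1 + 2*b)²)
(G(-2, 4) + (1 - 1*8))² = ((1 + 2*(-2))² + (1 - 1*8))² = ((1 - 4)² + (1 - 8))² = ((-3)² - 7)² = (9 - 7)² = 2² = 4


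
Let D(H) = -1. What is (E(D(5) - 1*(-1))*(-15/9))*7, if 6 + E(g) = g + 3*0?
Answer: 70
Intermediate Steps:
E(g) = -6 + g (E(g) = -6 + (g + 3*0) = -6 + (g + 0) = -6 + g)
(E(D(5) - 1*(-1))*(-15/9))*7 = ((-6 + (-1 - 1*(-1)))*(-15/9))*7 = ((-6 + (-1 + 1))*(-15*⅑))*7 = ((-6 + 0)*(-5/3))*7 = -6*(-5/3)*7 = 10*7 = 70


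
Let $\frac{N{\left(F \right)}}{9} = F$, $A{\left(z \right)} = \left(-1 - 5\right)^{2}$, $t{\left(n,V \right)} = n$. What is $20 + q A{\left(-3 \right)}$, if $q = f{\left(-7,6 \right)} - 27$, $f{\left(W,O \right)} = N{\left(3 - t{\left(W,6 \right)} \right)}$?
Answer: $2288$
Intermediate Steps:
$A{\left(z \right)} = 36$ ($A{\left(z \right)} = \left(-6\right)^{2} = 36$)
$N{\left(F \right)} = 9 F$
$f{\left(W,O \right)} = 27 - 9 W$ ($f{\left(W,O \right)} = 9 \left(3 - W\right) = 27 - 9 W$)
$q = 63$ ($q = \left(27 - -63\right) - 27 = \left(27 + 63\right) - 27 = 90 - 27 = 63$)
$20 + q A{\left(-3 \right)} = 20 + 63 \cdot 36 = 20 + 2268 = 2288$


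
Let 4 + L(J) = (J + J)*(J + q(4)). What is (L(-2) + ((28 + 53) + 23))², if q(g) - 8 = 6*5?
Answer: 1936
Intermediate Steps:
q(g) = 38 (q(g) = 8 + 6*5 = 8 + 30 = 38)
L(J) = -4 + 2*J*(38 + J) (L(J) = -4 + (J + J)*(J + 38) = -4 + (2*J)*(38 + J) = -4 + 2*J*(38 + J))
(L(-2) + ((28 + 53) + 23))² = ((-4 + 2*(-2)² + 76*(-2)) + ((28 + 53) + 23))² = ((-4 + 2*4 - 152) + (81 + 23))² = ((-4 + 8 - 152) + 104)² = (-148 + 104)² = (-44)² = 1936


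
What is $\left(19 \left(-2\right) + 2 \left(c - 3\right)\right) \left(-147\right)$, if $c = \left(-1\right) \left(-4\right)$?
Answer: $5292$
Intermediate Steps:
$c = 4$
$\left(19 \left(-2\right) + 2 \left(c - 3\right)\right) \left(-147\right) = \left(19 \left(-2\right) + 2 \left(4 - 3\right)\right) \left(-147\right) = \left(-38 + 2 \cdot 1\right) \left(-147\right) = \left(-38 + 2\right) \left(-147\right) = \left(-36\right) \left(-147\right) = 5292$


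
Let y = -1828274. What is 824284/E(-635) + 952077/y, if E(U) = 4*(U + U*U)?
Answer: -233658142/26287315345 ≈ -0.0088886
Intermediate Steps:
E(U) = 4*U + 4*U**2 (E(U) = 4*(U + U**2) = 4*U + 4*U**2)
824284/E(-635) + 952077/y = 824284/((4*(-635)*(1 - 635))) + 952077/(-1828274) = 824284/((4*(-635)*(-634))) + 952077*(-1/1828274) = 824284/1610360 - 136011/261182 = 824284*(1/1610360) - 136011/261182 = 206071/402590 - 136011/261182 = -233658142/26287315345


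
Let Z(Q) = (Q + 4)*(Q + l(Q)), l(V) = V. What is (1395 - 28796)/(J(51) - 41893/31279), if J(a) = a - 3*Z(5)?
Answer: 857075879/6891994 ≈ 124.36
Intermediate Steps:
Z(Q) = 2*Q*(4 + Q) (Z(Q) = (Q + 4)*(Q + Q) = (4 + Q)*(2*Q) = 2*Q*(4 + Q))
J(a) = -270 + a (J(a) = a - 6*5*(4 + 5) = a - 6*5*9 = a - 3*90 = a - 270 = -270 + a)
(1395 - 28796)/(J(51) - 41893/31279) = (1395 - 28796)/((-270 + 51) - 41893/31279) = -27401/(-219 - 41893/31279) = -27401/(-6891994/31279) = -27401*(-31279/6891994) = 857075879/6891994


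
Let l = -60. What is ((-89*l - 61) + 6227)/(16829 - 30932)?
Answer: -11506/14103 ≈ -0.81586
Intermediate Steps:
((-89*l - 61) + 6227)/(16829 - 30932) = ((-89*(-60) - 61) + 6227)/(16829 - 30932) = ((5340 - 61) + 6227)/(-14103) = (5279 + 6227)*(-1/14103) = 11506*(-1/14103) = -11506/14103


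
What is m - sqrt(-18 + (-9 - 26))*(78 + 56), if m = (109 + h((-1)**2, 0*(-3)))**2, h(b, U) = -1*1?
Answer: 11664 - 134*I*sqrt(53) ≈ 11664.0 - 975.54*I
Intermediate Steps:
h(b, U) = -1
m = 11664 (m = (109 - 1)**2 = 108**2 = 11664)
m - sqrt(-18 + (-9 - 26))*(78 + 56) = 11664 - sqrt(-18 + (-9 - 26))*(78 + 56) = 11664 - sqrt(-18 - 35)*134 = 11664 - sqrt(-53)*134 = 11664 - I*sqrt(53)*134 = 11664 - 134*I*sqrt(53)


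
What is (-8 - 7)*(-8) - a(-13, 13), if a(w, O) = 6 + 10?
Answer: 104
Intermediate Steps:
a(w, O) = 16
(-8 - 7)*(-8) - a(-13, 13) = (-8 - 7)*(-8) - 1*16 = -15*(-8) - 16 = 120 - 16 = 104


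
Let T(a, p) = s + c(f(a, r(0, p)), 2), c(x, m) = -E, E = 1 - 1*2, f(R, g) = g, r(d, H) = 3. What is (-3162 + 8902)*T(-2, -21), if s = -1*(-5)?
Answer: 34440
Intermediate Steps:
E = -1 (E = 1 - 2 = -1)
s = 5
c(x, m) = 1 (c(x, m) = -1*(-1) = 1)
T(a, p) = 6 (T(a, p) = 5 + 1 = 6)
(-3162 + 8902)*T(-2, -21) = (-3162 + 8902)*6 = 5740*6 = 34440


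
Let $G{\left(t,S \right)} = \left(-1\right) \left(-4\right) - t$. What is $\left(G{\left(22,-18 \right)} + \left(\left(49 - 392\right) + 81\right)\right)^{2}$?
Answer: $78400$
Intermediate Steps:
$G{\left(t,S \right)} = 4 - t$
$\left(G{\left(22,-18 \right)} + \left(\left(49 - 392\right) + 81\right)\right)^{2} = \left(\left(4 - 22\right) + \left(\left(49 - 392\right) + 81\right)\right)^{2} = \left(\left(4 - 22\right) + \left(-343 + 81\right)\right)^{2} = \left(-18 - 262\right)^{2} = \left(-280\right)^{2} = 78400$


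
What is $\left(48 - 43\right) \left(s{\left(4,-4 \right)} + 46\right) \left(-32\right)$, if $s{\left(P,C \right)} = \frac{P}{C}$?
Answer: $-7200$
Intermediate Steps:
$\left(48 - 43\right) \left(s{\left(4,-4 \right)} + 46\right) \left(-32\right) = \left(48 - 43\right) \left(\frac{4}{-4} + 46\right) \left(-32\right) = 5 \left(4 \left(- \frac{1}{4}\right) + 46\right) \left(-32\right) = 5 \left(-1 + 46\right) \left(-32\right) = 5 \cdot 45 \left(-32\right) = 225 \left(-32\right) = -7200$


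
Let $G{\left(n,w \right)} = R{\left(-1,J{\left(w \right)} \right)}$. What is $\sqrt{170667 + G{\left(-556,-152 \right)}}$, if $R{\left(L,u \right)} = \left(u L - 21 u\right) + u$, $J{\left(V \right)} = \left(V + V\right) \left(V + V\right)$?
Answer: $i \sqrt{1770069} \approx 1330.4 i$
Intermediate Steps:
$J{\left(V \right)} = 4 V^{2}$ ($J{\left(V \right)} = 2 V 2 V = 4 V^{2}$)
$R{\left(L,u \right)} = - 20 u + L u$ ($R{\left(L,u \right)} = \left(L u - 21 u\right) + u = \left(- 21 u + L u\right) + u = - 20 u + L u$)
$G{\left(n,w \right)} = - 84 w^{2}$ ($G{\left(n,w \right)} = 4 w^{2} \left(-20 - 1\right) = 4 w^{2} \left(-21\right) = - 84 w^{2}$)
$\sqrt{170667 + G{\left(-556,-152 \right)}} = \sqrt{170667 - 84 \left(-152\right)^{2}} = \sqrt{170667 - 1940736} = \sqrt{-1770069} = i \sqrt{1770069}$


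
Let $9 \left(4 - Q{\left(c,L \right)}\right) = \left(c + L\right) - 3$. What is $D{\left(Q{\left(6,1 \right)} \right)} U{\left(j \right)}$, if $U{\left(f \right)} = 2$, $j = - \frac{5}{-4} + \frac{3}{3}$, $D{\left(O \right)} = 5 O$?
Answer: $\frac{320}{9} \approx 35.556$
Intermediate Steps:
$Q{\left(c,L \right)} = \frac{13}{3} - \frac{L}{9} - \frac{c}{9}$ ($Q{\left(c,L \right)} = 4 - \frac{\left(c + L\right) - 3}{9} = 4 - \frac{\left(L + c\right) - 3}{9} = 4 - \frac{-3 + L + c}{9} = 4 - \left(- \frac{1}{3} + \frac{L}{9} + \frac{c}{9}\right) = \frac{13}{3} - \frac{L}{9} - \frac{c}{9}$)
$j = \frac{9}{4}$ ($j = \left(-5\right) \left(- \frac{1}{4}\right) + 3 \cdot \frac{1}{3} = \frac{5}{4} + 1 = \frac{9}{4} \approx 2.25$)
$D{\left(Q{\left(6,1 \right)} \right)} U{\left(j \right)} = 5 \left(\frac{13}{3} - \frac{1}{9} - \frac{2}{3}\right) 2 = 5 \cdot \frac{32}{9} \cdot 2 = \frac{160}{9} \cdot 2 = \frac{320}{9}$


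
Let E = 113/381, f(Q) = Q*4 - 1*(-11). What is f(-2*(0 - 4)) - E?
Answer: 16270/381 ≈ 42.703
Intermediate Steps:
f(Q) = 11 + 4*Q (f(Q) = 4*Q + 11 = 11 + 4*Q)
E = 113/381 (E = 113*(1/381) = 113/381 ≈ 0.29659)
f(-2*(0 - 4)) - E = (11 + 4*(-2*(0 - 4))) - 1*113/381 = (11 + 4*(-2*(-4))) - 113/381 = (11 + 4*8) - 113/381 = (11 + 32) - 113/381 = 43 - 113/381 = 16270/381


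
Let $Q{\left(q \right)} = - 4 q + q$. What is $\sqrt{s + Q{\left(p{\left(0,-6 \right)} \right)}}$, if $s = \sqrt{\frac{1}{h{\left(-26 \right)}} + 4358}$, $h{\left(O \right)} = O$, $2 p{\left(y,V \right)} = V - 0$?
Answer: $\frac{\sqrt{6084 + 26 \sqrt{2945982}}}{26} \approx 8.6611$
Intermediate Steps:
$p{\left(y,V \right)} = \frac{V}{2}$ ($p{\left(y,V \right)} = \frac{V - 0}{2} = \frac{V + 0}{2} = \frac{V}{2}$)
$Q{\left(q \right)} = - 3 q$
$s = \frac{\sqrt{2945982}}{26}$ ($s = \sqrt{\frac{1}{-26} + 4358} = \sqrt{- \frac{1}{26} + 4358} = \sqrt{\frac{113307}{26}} = \frac{\sqrt{2945982}}{26} \approx 66.015$)
$\sqrt{s + Q{\left(p{\left(0,-6 \right)} \right)}} = \sqrt{\frac{\sqrt{2945982}}{26} - 3 \cdot \frac{1}{2} \left(-6\right)} = \sqrt{\frac{\sqrt{2945982}}{26} - -9} = \sqrt{\frac{\sqrt{2945982}}{26} + 9} = \sqrt{9 + \frac{\sqrt{2945982}}{26}}$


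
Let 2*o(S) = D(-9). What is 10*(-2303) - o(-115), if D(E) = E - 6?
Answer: -46045/2 ≈ -23023.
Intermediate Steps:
D(E) = -6 + E
o(S) = -15/2 (o(S) = (-6 - 9)/2 = (1/2)*(-15) = -15/2)
10*(-2303) - o(-115) = 10*(-2303) - 1*(-15/2) = -23030 + 15/2 = -46045/2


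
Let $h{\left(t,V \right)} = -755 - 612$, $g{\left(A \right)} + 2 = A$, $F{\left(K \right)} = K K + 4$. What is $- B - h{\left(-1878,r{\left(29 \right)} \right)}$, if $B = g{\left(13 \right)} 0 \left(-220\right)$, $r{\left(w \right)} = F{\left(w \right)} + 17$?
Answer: $1367$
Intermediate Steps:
$F{\left(K \right)} = 4 + K^{2}$ ($F{\left(K \right)} = K^{2} + 4 = 4 + K^{2}$)
$g{\left(A \right)} = -2 + A$
$r{\left(w \right)} = 21 + w^{2}$ ($r{\left(w \right)} = \left(4 + w^{2}\right) + 17 = 21 + w^{2}$)
$h{\left(t,V \right)} = -1367$
$B = 0$ ($B = \left(-2 + 13\right) 0 \left(-220\right) = 11 \cdot 0 \left(-220\right) = 0 \left(-220\right) = 0$)
$- B - h{\left(-1878,r{\left(29 \right)} \right)} = \left(-1\right) 0 - -1367 = 0 + 1367 = 1367$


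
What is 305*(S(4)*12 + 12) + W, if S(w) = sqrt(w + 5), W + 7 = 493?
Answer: 15126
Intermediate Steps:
W = 486 (W = -7 + 493 = 486)
S(w) = sqrt(5 + w)
305*(S(4)*12 + 12) + W = 305*(sqrt(5 + 4)*12 + 12) + 486 = 305*(sqrt(9)*12 + 12) + 486 = 305*(3*12 + 12) + 486 = 305*(36 + 12) + 486 = 305*48 + 486 = 14640 + 486 = 15126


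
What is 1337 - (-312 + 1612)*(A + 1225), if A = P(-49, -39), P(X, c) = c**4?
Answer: -3009064463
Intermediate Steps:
A = 2313441 (A = (-39)**4 = 2313441)
1337 - (-312 + 1612)*(A + 1225) = 1337 - (-312 + 1612)*(2313441 + 1225) = 1337 - 1300*2314666 = 1337 - 1*3009065800 = 1337 - 3009065800 = -3009064463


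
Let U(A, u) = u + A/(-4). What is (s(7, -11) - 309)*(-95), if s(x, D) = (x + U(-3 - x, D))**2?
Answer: 116565/4 ≈ 29141.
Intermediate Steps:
U(A, u) = u - A/4 (U(A, u) = u + A*(-1/4) = u - A/4)
s(x, D) = (3/4 + D + 5*x/4)**2 (s(x, D) = (x + (D - (-3 - x)/4))**2 = (x + (D + (3/4 + x/4)))**2 = (x + (3/4 + D + x/4))**2 = (3/4 + D + 5*x/4)**2)
(s(7, -11) - 309)*(-95) = ((3 + 4*(-11) + 5*7)**2/16 - 309)*(-95) = ((3 - 44 + 35)**2/16 - 309)*(-95) = ((1/16)*(-6)**2 - 309)*(-95) = ((1/16)*36 - 309)*(-95) = (9/4 - 309)*(-95) = -1227/4*(-95) = 116565/4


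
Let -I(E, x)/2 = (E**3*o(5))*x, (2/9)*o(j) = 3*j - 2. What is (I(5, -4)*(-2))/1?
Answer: -117000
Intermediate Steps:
o(j) = -9 + 27*j/2 (o(j) = 9*(3*j - 2)/2 = 9*(-2 + 3*j)/2 = -9 + 27*j/2)
I(E, x) = -117*x*E**3 (I(E, x) = -2*E**3*(-9 + (27/2)*5)*x = -2*E**3*(-9 + 135/2)*x = -2*E**3*(117/2)*x = -2*117*E**3/2*x = -117*x*E**3)
(I(5, -4)*(-2))/1 = (-117*(-4)*5**3*(-2))/1 = (-117*(-4)*125*(-2))*1 = (58500*(-2))*1 = -117000*1 = -117000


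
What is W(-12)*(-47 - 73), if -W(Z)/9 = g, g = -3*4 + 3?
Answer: -9720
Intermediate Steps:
g = -9 (g = -12 + 3 = -9)
W(Z) = 81 (W(Z) = -9*(-9) = 81)
W(-12)*(-47 - 73) = 81*(-47 - 73) = 81*(-120) = -9720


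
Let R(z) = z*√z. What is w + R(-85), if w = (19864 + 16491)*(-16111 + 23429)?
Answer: 266045890 - 85*I*√85 ≈ 2.6605e+8 - 783.66*I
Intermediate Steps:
R(z) = z^(3/2)
w = 266045890 (w = 36355*7318 = 266045890)
w + R(-85) = 266045890 + (-85)^(3/2) = 266045890 - 85*I*√85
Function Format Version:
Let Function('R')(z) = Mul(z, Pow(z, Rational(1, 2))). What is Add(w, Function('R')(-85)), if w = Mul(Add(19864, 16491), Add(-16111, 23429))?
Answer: Add(266045890, Mul(-85, I, Pow(85, Rational(1, 2)))) ≈ Add(2.6605e+8, Mul(-783.66, I))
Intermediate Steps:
Function('R')(z) = Pow(z, Rational(3, 2))
w = 266045890 (w = Mul(36355, 7318) = 266045890)
Add(w, Function('R')(-85)) = Add(266045890, Pow(-85, Rational(3, 2))) = Add(266045890, Mul(-85, I, Pow(85, Rational(1, 2))))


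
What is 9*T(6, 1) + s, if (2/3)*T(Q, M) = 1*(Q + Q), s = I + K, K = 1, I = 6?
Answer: 169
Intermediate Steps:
s = 7 (s = 6 + 1 = 7)
T(Q, M) = 3*Q (T(Q, M) = 3*(1*(Q + Q))/2 = 3*(1*(2*Q))/2 = 3*(2*Q)/2 = 3*Q)
9*T(6, 1) + s = 9*(3*6) + 7 = 9*18 + 7 = 162 + 7 = 169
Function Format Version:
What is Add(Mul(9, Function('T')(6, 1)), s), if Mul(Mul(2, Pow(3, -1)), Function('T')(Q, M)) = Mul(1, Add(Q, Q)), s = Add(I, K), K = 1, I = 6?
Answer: 169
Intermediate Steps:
s = 7 (s = Add(6, 1) = 7)
Function('T')(Q, M) = Mul(3, Q) (Function('T')(Q, M) = Mul(Rational(3, 2), Mul(1, Add(Q, Q))) = Mul(Rational(3, 2), Mul(1, Mul(2, Q))) = Mul(Rational(3, 2), Mul(2, Q)) = Mul(3, Q))
Add(Mul(9, Function('T')(6, 1)), s) = Add(Mul(9, Mul(3, 6)), 7) = Add(Mul(9, 18), 7) = Add(162, 7) = 169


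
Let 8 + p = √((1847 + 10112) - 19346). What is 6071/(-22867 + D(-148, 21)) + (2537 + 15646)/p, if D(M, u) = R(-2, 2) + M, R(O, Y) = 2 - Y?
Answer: -3393088981/171484765 - 18183*I*√7387/7451 ≈ -19.787 - 209.74*I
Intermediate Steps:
p = -8 + I*√7387 (p = -8 + √((1847 + 10112) - 19346) = -8 + √(11959 - 19346) = -8 + √(-7387) = -8 + I*√7387 ≈ -8.0 + 85.948*I)
D(M, u) = M (D(M, u) = (2 - 1*2) + M = (2 - 2) + M = 0 + M = M)
6071/(-22867 + D(-148, 21)) + (2537 + 15646)/p = 6071/(-22867 - 148) + (2537 + 15646)/(-8 + I*√7387) = 6071/(-23015) + 18183/(-8 + I*√7387) = 6071*(-1/23015) + 18183/(-8 + I*√7387) = -6071/23015 + 18183/(-8 + I*√7387)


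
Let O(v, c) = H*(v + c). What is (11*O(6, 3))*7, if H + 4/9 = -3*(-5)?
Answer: 10087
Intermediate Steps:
H = 131/9 (H = -4/9 - 3*(-5) = -4/9 + 15 = 131/9 ≈ 14.556)
O(v, c) = 131*c/9 + 131*v/9 (O(v, c) = 131*(v + c)/9 = 131*(c + v)/9 = 131*c/9 + 131*v/9)
(11*O(6, 3))*7 = (11*((131/9)*3 + (131/9)*6))*7 = (11*(131/3 + 262/3))*7 = (11*131)*7 = 1441*7 = 10087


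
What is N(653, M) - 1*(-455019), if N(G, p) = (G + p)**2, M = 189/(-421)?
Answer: 156121298755/177241 ≈ 8.8084e+5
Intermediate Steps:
M = -189/421 (M = 189*(-1/421) = -189/421 ≈ -0.44893)
N(653, M) - 1*(-455019) = (653 - 189/421)**2 - 1*(-455019) = (274724/421)**2 + 455019 = 75473276176/177241 + 455019 = 156121298755/177241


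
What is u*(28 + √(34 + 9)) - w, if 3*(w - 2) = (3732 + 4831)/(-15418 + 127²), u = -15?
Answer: -908689/2133 - 15*√43 ≈ -524.38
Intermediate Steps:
w = 12829/2133 (w = 2 + ((3732 + 4831)/(-15418 + 127²))/3 = 2 + (8563/(-15418 + 16129))/3 = 2 + (8563/711)/3 = 2 + (8563*(1/711))/3 = 2 + (⅓)*(8563/711) = 2 + 8563/2133 = 12829/2133 ≈ 6.0145)
u*(28 + √(34 + 9)) - w = -15*(28 + √(34 + 9)) - 1*12829/2133 = -15*(28 + √43) - 12829/2133 = (-420 - 15*√43) - 12829/2133 = -908689/2133 - 15*√43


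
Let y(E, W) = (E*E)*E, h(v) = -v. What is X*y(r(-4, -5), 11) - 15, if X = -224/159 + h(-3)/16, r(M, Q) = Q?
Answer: 350215/2544 ≈ 137.66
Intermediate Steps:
y(E, W) = E**3 (y(E, W) = E**2*E = E**3)
X = -3107/2544 (X = -224/159 - 1*(-3)/16 = -224*1/159 + 3*(1/16) = -224/159 + 3/16 = -3107/2544 ≈ -1.2213)
X*y(r(-4, -5), 11) - 15 = -3107/2544*(-5)**3 - 15 = -3107/2544*(-125) - 15 = 388375/2544 - 15 = 350215/2544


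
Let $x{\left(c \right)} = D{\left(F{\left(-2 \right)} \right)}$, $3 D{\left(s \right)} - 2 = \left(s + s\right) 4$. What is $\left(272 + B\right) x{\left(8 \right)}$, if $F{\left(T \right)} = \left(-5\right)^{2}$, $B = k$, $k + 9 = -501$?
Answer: $- \frac{48076}{3} \approx -16025.0$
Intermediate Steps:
$k = -510$ ($k = -9 - 501 = -510$)
$B = -510$
$F{\left(T \right)} = 25$
$D{\left(s \right)} = \frac{2}{3} + \frac{8 s}{3}$ ($D{\left(s \right)} = \frac{2}{3} + \frac{\left(s + s\right) 4}{3} = \frac{2}{3} + \frac{2 s 4}{3} = \frac{2}{3} + \frac{8 s}{3}$)
$x{\left(c \right)} = \frac{202}{3}$ ($x{\left(c \right)} = \frac{2}{3} + \frac{8}{3} \cdot 25 = \frac{2}{3} + \frac{200}{3} = \frac{202}{3}$)
$\left(272 + B\right) x{\left(8 \right)} = \left(272 - 510\right) \frac{202}{3} = \left(-238\right) \frac{202}{3} = - \frac{48076}{3}$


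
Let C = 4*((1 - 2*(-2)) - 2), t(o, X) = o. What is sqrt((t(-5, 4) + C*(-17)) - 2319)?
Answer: 4*I*sqrt(158) ≈ 50.279*I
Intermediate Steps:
C = 12 (C = 4*((1 + 4) - 2) = 4*(5 - 2) = 4*3 = 12)
sqrt((t(-5, 4) + C*(-17)) - 2319) = sqrt((-5 + 12*(-17)) - 2319) = sqrt((-5 - 204) - 2319) = sqrt(-209 - 2319) = sqrt(-2528) = 4*I*sqrt(158)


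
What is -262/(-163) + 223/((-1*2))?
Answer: -35825/326 ≈ -109.89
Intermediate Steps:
-262/(-163) + 223/((-1*2)) = -262*(-1/163) + 223/(-2) = 262/163 + 223*(-1/2) = 262/163 - 223/2 = -35825/326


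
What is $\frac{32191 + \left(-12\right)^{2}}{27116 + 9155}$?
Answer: $\frac{32335}{36271} \approx 0.89148$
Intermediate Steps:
$\frac{32191 + \left(-12\right)^{2}}{27116 + 9155} = \frac{32191 + 144}{36271} = 32335 \cdot \frac{1}{36271} = \frac{32335}{36271}$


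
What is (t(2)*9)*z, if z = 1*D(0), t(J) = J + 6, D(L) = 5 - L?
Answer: 360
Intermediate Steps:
t(J) = 6 + J
z = 5 (z = 1*(5 - 1*0) = 1*(5 + 0) = 1*5 = 5)
(t(2)*9)*z = ((6 + 2)*9)*5 = (8*9)*5 = 72*5 = 360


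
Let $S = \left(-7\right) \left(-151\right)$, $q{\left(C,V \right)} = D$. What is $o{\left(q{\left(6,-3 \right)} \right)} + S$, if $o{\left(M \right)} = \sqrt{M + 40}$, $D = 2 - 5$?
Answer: $1057 + \sqrt{37} \approx 1063.1$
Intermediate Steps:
$D = -3$ ($D = 2 - 5 = -3$)
$q{\left(C,V \right)} = -3$
$o{\left(M \right)} = \sqrt{40 + M}$
$S = 1057$
$o{\left(q{\left(6,-3 \right)} \right)} + S = \sqrt{40 - 3} + 1057 = \sqrt{37} + 1057 = 1057 + \sqrt{37}$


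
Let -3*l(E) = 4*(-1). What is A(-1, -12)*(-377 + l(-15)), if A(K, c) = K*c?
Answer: -4508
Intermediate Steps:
l(E) = 4/3 (l(E) = -4*(-1)/3 = -⅓*(-4) = 4/3)
A(-1, -12)*(-377 + l(-15)) = (-1*(-12))*(-377 + 4/3) = 12*(-1127/3) = -4508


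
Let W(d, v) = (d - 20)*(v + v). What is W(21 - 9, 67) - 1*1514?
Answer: -2586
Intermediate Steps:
W(d, v) = 2*v*(-20 + d) (W(d, v) = (-20 + d)*(2*v) = 2*v*(-20 + d))
W(21 - 9, 67) - 1*1514 = 2*67*(-20 + (21 - 9)) - 1*1514 = 2*67*(-20 + 12) - 1514 = 2*67*(-8) - 1514 = -1072 - 1514 = -2586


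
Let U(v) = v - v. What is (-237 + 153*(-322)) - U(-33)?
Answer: -49503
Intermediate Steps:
U(v) = 0
(-237 + 153*(-322)) - U(-33) = (-237 + 153*(-322)) - 1*0 = (-237 - 49266) + 0 = -49503 + 0 = -49503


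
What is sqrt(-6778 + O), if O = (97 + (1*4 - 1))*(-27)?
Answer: I*sqrt(9478) ≈ 97.355*I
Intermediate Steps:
O = -2700 (O = (97 + (4 - 1))*(-27) = (97 + 3)*(-27) = 100*(-27) = -2700)
sqrt(-6778 + O) = sqrt(-6778 - 2700) = sqrt(-9478) = I*sqrt(9478)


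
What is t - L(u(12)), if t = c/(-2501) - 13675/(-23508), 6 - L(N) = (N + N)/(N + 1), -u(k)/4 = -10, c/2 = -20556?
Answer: 762620063/58793508 ≈ 12.971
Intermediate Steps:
c = -41112 (c = 2*(-20556) = -41112)
u(k) = 40 (u(k) = -4*(-10) = 40)
L(N) = 6 - 2*N/(1 + N) (L(N) = 6 - (N + N)/(N + 1) = 6 - 2*N/(1 + N))
t = 1000662071/58793508 (t = -41112/(-2501) - 13675/(-23508) = -41112*(-1/2501) - 13675*(-1/23508) = 41112/2501 + 13675/23508 = 1000662071/58793508 ≈ 17.020)
t - L(u(12)) = 1000662071/58793508 - 2*(3 + 2*40)/(1 + 40) = 1000662071/58793508 - 2*(3 + 80)/41 = 1000662071/58793508 - 2*83/41 = 1000662071/58793508 - 1*166/41 = 1000662071/58793508 - 166/41 = 762620063/58793508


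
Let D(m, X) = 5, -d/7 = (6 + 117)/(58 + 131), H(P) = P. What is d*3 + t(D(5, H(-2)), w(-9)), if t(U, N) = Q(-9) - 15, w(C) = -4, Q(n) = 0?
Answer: -86/3 ≈ -28.667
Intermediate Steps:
d = -41/9 (d = -7*(6 + 117)/(58 + 131) = -861/189 = -7*41/63 = -41/9 ≈ -4.5556)
t(U, N) = -15 (t(U, N) = 0 - 15 = -15)
d*3 + t(D(5, H(-2)), w(-9)) = -41/9*3 - 15 = -41/3 - 15 = -86/3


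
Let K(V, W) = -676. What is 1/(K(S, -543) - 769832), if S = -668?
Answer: -1/770508 ≈ -1.2978e-6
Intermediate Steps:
1/(K(S, -543) - 769832) = 1/(-676 - 769832) = 1/(-770508) = -1/770508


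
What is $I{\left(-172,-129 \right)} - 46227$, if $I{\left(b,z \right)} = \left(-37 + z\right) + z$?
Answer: $-46522$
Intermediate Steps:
$I{\left(b,z \right)} = -37 + 2 z$
$I{\left(-172,-129 \right)} - 46227 = \left(-37 + 2 \left(-129\right)\right) - 46227 = \left(-37 - 258\right) - 46227 = -295 - 46227 = -46522$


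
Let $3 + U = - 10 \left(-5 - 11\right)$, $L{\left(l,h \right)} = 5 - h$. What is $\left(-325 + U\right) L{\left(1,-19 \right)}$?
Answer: $-4032$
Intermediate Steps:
$U = 157$ ($U = -3 - 10 \left(-5 - 11\right) = -3 - -160 = -3 + 160 = 157$)
$\left(-325 + U\right) L{\left(1,-19 \right)} = \left(-325 + 157\right) \left(5 - -19\right) = - 168 \left(5 + 19\right) = \left(-168\right) 24 = -4032$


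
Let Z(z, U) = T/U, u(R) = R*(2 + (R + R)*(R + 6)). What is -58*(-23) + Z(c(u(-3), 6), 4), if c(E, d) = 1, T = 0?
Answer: 1334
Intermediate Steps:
u(R) = R*(2 + 2*R*(6 + R)) (u(R) = R*(2 + (2*R)*(6 + R)) = R*(2 + 2*R*(6 + R)))
Z(z, U) = 0 (Z(z, U) = 0/U = 0)
-58*(-23) + Z(c(u(-3), 6), 4) = -58*(-23) + 0 = 1334 + 0 = 1334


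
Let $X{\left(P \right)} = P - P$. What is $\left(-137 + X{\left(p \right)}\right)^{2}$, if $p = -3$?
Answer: $18769$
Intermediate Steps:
$X{\left(P \right)} = 0$
$\left(-137 + X{\left(p \right)}\right)^{2} = \left(-137 + 0\right)^{2} = \left(-137\right)^{2} = 18769$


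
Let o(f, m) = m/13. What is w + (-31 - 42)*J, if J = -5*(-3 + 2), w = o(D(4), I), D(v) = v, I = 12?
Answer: -4733/13 ≈ -364.08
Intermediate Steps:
o(f, m) = m/13 (o(f, m) = m*(1/13) = m/13)
w = 12/13 (w = (1/13)*12 = 12/13 ≈ 0.92308)
J = 5 (J = -5*(-1) = 5)
w + (-31 - 42)*J = 12/13 + (-31 - 42)*5 = 12/13 - 73*5 = 12/13 - 365 = -4733/13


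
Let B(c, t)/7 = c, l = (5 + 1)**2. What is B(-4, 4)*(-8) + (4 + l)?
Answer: 264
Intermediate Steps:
l = 36 (l = 6**2 = 36)
B(c, t) = 7*c
B(-4, 4)*(-8) + (4 + l) = (7*(-4))*(-8) + (4 + 36) = -28*(-8) + 40 = 224 + 40 = 264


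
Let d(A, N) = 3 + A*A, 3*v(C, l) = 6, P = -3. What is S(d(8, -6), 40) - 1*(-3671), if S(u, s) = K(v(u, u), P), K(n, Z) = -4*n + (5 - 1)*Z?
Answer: 3651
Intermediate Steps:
v(C, l) = 2 (v(C, l) = (⅓)*6 = 2)
K(n, Z) = -4*n + 4*Z
d(A, N) = 3 + A²
S(u, s) = -20 (S(u, s) = -4*2 + 4*(-3) = -8 - 12 = -20)
S(d(8, -6), 40) - 1*(-3671) = -20 - 1*(-3671) = -20 + 3671 = 3651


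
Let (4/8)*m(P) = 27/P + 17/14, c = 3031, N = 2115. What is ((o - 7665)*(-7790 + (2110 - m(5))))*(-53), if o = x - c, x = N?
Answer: -90623417559/35 ≈ -2.5892e+9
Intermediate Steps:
x = 2115
m(P) = 17/7 + 54/P (m(P) = 2*(27/P + 17/14) = 2*(17/14 + 27/P) = 17/7 + 54/P)
o = -916 (o = 2115 - 1*3031 = 2115 - 3031 = -916)
((o - 7665)*(-7790 + (2110 - m(5))))*(-53) = ((-916 - 7665)*(-7790 + (2110 - (17/7 + 54/5))))*(-53) = -8581*(-7790 + (2110 - (17/7 + 54*(⅕))))*(-53) = -8581*(-7790 + (2110 - (17/7 + 54/5)))*(-53) = -8581*(-7790 + (2110 - 1*463/35))*(-53) = -8581*(-7790 + (2110 - 463/35))*(-53) = -8581*(-7790 + 73387/35)*(-53) = -8581*(-199263/35)*(-53) = (1709875803/35)*(-53) = -90623417559/35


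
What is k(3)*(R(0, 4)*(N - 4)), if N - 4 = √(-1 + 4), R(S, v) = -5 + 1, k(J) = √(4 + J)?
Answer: -4*√21 ≈ -18.330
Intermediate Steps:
R(S, v) = -4
N = 4 + √3 (N = 4 + √(-1 + 4) = 4 + √3 ≈ 5.7320)
k(3)*(R(0, 4)*(N - 4)) = √(4 + 3)*(-4*((4 + √3) - 4)) = √7*(-4*√3) = -4*√21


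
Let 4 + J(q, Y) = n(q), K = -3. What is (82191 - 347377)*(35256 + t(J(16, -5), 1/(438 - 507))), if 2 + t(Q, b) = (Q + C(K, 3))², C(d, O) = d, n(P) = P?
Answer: -9370347310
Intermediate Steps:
J(q, Y) = -4 + q
t(Q, b) = -2 + (-3 + Q)² (t(Q, b) = -2 + (Q - 3)² = -2 + (-3 + Q)²)
(82191 - 347377)*(35256 + t(J(16, -5), 1/(438 - 507))) = (82191 - 347377)*(35256 + (-2 + (-3 + (-4 + 16))²)) = -265186*(35256 + (-2 + (-3 + 12)²)) = -265186*(35256 + (-2 + 9²)) = -265186*(35256 + (-2 + 81)) = -265186*(35256 + 79) = -265186*35335 = -9370347310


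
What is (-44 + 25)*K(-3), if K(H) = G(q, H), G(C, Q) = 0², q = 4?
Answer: 0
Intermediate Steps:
G(C, Q) = 0
K(H) = 0
(-44 + 25)*K(-3) = (-44 + 25)*0 = -19*0 = 0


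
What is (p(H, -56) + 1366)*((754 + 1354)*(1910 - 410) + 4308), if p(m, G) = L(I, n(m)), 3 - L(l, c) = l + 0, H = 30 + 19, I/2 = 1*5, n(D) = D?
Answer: 4303012572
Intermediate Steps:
I = 10 (I = 2*(1*5) = 2*5 = 10)
H = 49
L(l, c) = 3 - l (L(l, c) = 3 - (l + 0) = 3 - l)
p(m, G) = -7 (p(m, G) = 3 - 1*10 = 3 - 10 = -7)
(p(H, -56) + 1366)*((754 + 1354)*(1910 - 410) + 4308) = (-7 + 1366)*((754 + 1354)*(1910 - 410) + 4308) = 1359*(2108*1500 + 4308) = 1359*(3162000 + 4308) = 1359*3166308 = 4303012572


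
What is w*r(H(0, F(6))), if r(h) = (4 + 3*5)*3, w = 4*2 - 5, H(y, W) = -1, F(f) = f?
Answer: 171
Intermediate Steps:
w = 3 (w = 8 - 5 = 3)
r(h) = 57 (r(h) = (4 + 15)*3 = 19*3 = 57)
w*r(H(0, F(6))) = 3*57 = 171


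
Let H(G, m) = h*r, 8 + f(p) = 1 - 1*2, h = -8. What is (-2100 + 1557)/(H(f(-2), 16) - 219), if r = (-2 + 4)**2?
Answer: 543/251 ≈ 2.1633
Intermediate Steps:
r = 4 (r = 2**2 = 4)
f(p) = -9 (f(p) = -8 + (1 - 1*2) = -8 + (1 - 2) = -8 - 1 = -9)
H(G, m) = -32 (H(G, m) = -8*4 = -32)
(-2100 + 1557)/(H(f(-2), 16) - 219) = (-2100 + 1557)/(-32 - 219) = -543/(-251) = -543*(-1/251) = 543/251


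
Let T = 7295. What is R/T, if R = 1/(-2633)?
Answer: -1/19207735 ≈ -5.2062e-8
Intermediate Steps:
R = -1/2633 ≈ -0.00037979
R/T = -1/2633/7295 = -1/2633*1/7295 = -1/19207735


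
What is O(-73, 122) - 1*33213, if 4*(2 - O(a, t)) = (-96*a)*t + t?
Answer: -493971/2 ≈ -2.4699e+5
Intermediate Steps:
O(a, t) = 2 - t/4 + 24*a*t (O(a, t) = 2 - ((-96*a)*t + t)/4 = 2 - (-96*a*t + t)/4 = 2 - (t - 96*a*t)/4 = 2 + (-t/4 + 24*a*t) = 2 - t/4 + 24*a*t)
O(-73, 122) - 1*33213 = (2 - ¼*122 + 24*(-73)*122) - 1*33213 = (2 - 61/2 - 213744) - 33213 = -427545/2 - 33213 = -493971/2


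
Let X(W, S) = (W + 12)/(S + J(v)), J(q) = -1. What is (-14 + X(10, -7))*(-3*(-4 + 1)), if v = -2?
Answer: -603/4 ≈ -150.75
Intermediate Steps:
X(W, S) = (12 + W)/(-1 + S) (X(W, S) = (W + 12)/(S - 1) = (12 + W)/(-1 + S))
(-14 + X(10, -7))*(-3*(-4 + 1)) = (-14 + (12 + 10)/(-1 - 7))*(-3*(-4 + 1)) = (-14 + 22/(-8))*(-3*(-3)) = (-14 - ⅛*22)*9 = (-14 - 11/4)*9 = -67/4*9 = -603/4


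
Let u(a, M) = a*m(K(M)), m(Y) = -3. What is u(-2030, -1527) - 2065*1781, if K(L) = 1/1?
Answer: -3671675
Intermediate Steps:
K(L) = 1
u(a, M) = -3*a (u(a, M) = a*(-3) = -3*a)
u(-2030, -1527) - 2065*1781 = -3*(-2030) - 2065*1781 = 6090 - 1*3677765 = 6090 - 3677765 = -3671675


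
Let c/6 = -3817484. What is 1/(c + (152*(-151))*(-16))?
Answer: -1/22537672 ≈ -4.4370e-8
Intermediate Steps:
c = -22904904 (c = 6*(-3817484) = -22904904)
1/(c + (152*(-151))*(-16)) = 1/(-22904904 + (152*(-151))*(-16)) = 1/(-22904904 - 22952*(-16)) = 1/(-22904904 + 367232) = 1/(-22537672) = -1/22537672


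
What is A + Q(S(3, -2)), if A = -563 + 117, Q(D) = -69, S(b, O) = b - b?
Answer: -515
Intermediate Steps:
S(b, O) = 0
A = -446
A + Q(S(3, -2)) = -446 - 69 = -515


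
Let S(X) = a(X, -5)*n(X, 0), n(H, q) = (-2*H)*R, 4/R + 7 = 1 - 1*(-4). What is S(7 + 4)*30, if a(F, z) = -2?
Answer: -2640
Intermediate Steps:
R = -2 (R = 4/(-7 + (1 - 1*(-4))) = 4/(-7 + (1 + 4)) = 4/(-7 + 5) = 4/(-2) = 4*(-½) = -2)
n(H, q) = 4*H (n(H, q) = -2*H*(-2) = 4*H)
S(X) = -8*X
S(7 + 4)*30 = -8*(7 + 4)*30 = -8*11*30 = -88*30 = -2640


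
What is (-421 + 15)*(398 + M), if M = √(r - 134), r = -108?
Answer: -161588 - 4466*I*√2 ≈ -1.6159e+5 - 6315.9*I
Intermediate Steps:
M = 11*I*√2 (M = √(-108 - 134) = √(-242) = 11*I*√2 ≈ 15.556*I)
(-421 + 15)*(398 + M) = (-421 + 15)*(398 + 11*I*√2) = -406*(398 + 11*I*√2) = -161588 - 4466*I*√2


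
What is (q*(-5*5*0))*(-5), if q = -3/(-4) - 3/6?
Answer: 0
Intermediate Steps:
q = ¼ (q = -3*(-¼) - 3*⅙ = ¾ - ½ = ¼ ≈ 0.25000)
(q*(-5*5*0))*(-5) = ((-5*5*0)/4)*(-5) = ((-25*0)/4)*(-5) = ((¼)*0)*(-5) = 0*(-5) = 0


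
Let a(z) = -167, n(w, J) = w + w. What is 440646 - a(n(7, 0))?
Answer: 440813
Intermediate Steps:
n(w, J) = 2*w
440646 - a(n(7, 0)) = 440646 - 1*(-167) = 440646 + 167 = 440813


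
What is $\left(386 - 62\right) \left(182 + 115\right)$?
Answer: $96228$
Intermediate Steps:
$\left(386 - 62\right) \left(182 + 115\right) = 324 \cdot 297 = 96228$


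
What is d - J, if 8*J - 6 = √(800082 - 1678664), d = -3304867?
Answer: -13219471/4 - I*√878582/8 ≈ -3.3049e+6 - 117.17*I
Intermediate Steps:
J = ¾ + I*√878582/8 (J = ¾ + √(800082 - 1678664)/8 = ¾ + √(-878582)/8 = ¾ + (I*√878582)/8 = ¾ + I*√878582/8 ≈ 0.75 + 117.17*I)
d - J = -3304867 - (¾ + I*√878582/8) = -3304867 + (-¾ - I*√878582/8) = -13219471/4 - I*√878582/8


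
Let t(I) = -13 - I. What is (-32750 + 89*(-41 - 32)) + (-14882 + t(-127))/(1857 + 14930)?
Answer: -658854157/16787 ≈ -39248.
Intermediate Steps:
(-32750 + 89*(-41 - 32)) + (-14882 + t(-127))/(1857 + 14930) = (-32750 + 89*(-41 - 32)) + (-14882 + (-13 - 1*(-127)))/(1857 + 14930) = (-32750 + 89*(-73)) + (-14882 + (-13 + 127))/16787 = (-32750 - 6497) + (-14882 + 114)*(1/16787) = -39247 - 14768*1/16787 = -39247 - 14768/16787 = -658854157/16787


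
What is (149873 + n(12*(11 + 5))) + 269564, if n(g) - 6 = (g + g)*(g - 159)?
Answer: 432115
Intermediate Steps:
n(g) = 6 + 2*g*(-159 + g) (n(g) = 6 + (g + g)*(g - 159) = 6 + (2*g)*(-159 + g) = 6 + 2*g*(-159 + g))
(149873 + n(12*(11 + 5))) + 269564 = (149873 + (6 - 3816*(11 + 5) + 2*(12*(11 + 5))²)) + 269564 = (149873 + (6 - 3816*16 + 2*(12*16)²)) + 269564 = (149873 + (6 - 318*192 + 2*192²)) + 269564 = (149873 + (6 - 61056 + 2*36864)) + 269564 = (149873 + (6 - 61056 + 73728)) + 269564 = (149873 + 12678) + 269564 = 162551 + 269564 = 432115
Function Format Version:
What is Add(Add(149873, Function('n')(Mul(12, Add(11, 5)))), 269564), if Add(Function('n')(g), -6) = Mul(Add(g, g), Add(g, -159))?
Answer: 432115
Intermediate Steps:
Function('n')(g) = Add(6, Mul(2, g, Add(-159, g))) (Function('n')(g) = Add(6, Mul(Add(g, g), Add(g, -159))) = Add(6, Mul(Mul(2, g), Add(-159, g))) = Add(6, Mul(2, g, Add(-159, g))))
Add(Add(149873, Function('n')(Mul(12, Add(11, 5)))), 269564) = Add(Add(149873, Add(6, Mul(-318, Mul(12, Add(11, 5))), Mul(2, Pow(Mul(12, Add(11, 5)), 2)))), 269564) = Add(Add(149873, Add(6, Mul(-318, Mul(12, 16)), Mul(2, Pow(Mul(12, 16), 2)))), 269564) = Add(Add(149873, Add(6, Mul(-318, 192), Mul(2, Pow(192, 2)))), 269564) = Add(Add(149873, Add(6, -61056, Mul(2, 36864))), 269564) = Add(Add(149873, Add(6, -61056, 73728)), 269564) = Add(Add(149873, 12678), 269564) = Add(162551, 269564) = 432115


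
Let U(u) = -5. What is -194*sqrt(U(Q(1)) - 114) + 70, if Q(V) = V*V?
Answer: 70 - 194*I*sqrt(119) ≈ 70.0 - 2116.3*I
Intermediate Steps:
Q(V) = V**2
-194*sqrt(U(Q(1)) - 114) + 70 = -194*sqrt(-5 - 114) + 70 = -194*I*sqrt(119) + 70 = 70 - 194*I*sqrt(119)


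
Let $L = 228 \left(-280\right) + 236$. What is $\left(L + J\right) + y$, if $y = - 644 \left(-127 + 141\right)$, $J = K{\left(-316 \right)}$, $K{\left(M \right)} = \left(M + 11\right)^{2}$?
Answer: $20405$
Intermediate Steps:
$K{\left(M \right)} = \left(11 + M\right)^{2}$
$L = -63604$ ($L = -63840 + 236 = -63604$)
$J = 93025$ ($J = \left(11 - 316\right)^{2} = \left(-305\right)^{2} = 93025$)
$y = -9016$ ($y = \left(-644\right) 14 = -9016$)
$\left(L + J\right) + y = \left(-63604 + 93025\right) - 9016 = 29421 - 9016 = 20405$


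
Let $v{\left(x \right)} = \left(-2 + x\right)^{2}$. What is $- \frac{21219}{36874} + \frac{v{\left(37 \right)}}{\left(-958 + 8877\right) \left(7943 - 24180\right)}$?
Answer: $- \frac{2728401229507}{4741288529822} \approx -0.57546$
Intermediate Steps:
$- \frac{21219}{36874} + \frac{v{\left(37 \right)}}{\left(-958 + 8877\right) \left(7943 - 24180\right)} = - \frac{21219}{36874} + \frac{\left(-2 + 37\right)^{2}}{\left(-958 + 8877\right) \left(7943 - 24180\right)} = \left(-21219\right) \frac{1}{36874} + \frac{35^{2}}{7919 \left(-16237\right)} = - \frac{21219}{36874} + \frac{1225}{-128580803} = - \frac{21219}{36874} + 1225 \left(- \frac{1}{128580803}\right) = - \frac{21219}{36874} - \frac{1225}{128580803} = - \frac{2728401229507}{4741288529822}$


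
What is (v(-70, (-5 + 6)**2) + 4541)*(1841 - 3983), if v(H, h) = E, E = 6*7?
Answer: -9816786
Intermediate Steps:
E = 42
v(H, h) = 42
(v(-70, (-5 + 6)**2) + 4541)*(1841 - 3983) = (42 + 4541)*(1841 - 3983) = 4583*(-2142) = -9816786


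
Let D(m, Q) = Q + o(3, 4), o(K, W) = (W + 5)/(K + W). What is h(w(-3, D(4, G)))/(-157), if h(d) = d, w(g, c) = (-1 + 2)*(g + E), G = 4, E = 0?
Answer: 3/157 ≈ 0.019108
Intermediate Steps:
o(K, W) = (5 + W)/(K + W)
D(m, Q) = 9/7 + Q (D(m, Q) = Q + (5 + 4)/(3 + 4) = Q + 9/7 = 9/7 + Q)
w(g, c) = g (w(g, c) = (-1 + 2)*(g + 0) = 1*g = g)
h(w(-3, D(4, G)))/(-157) = -3/(-157) = -3*(-1/157) = 3/157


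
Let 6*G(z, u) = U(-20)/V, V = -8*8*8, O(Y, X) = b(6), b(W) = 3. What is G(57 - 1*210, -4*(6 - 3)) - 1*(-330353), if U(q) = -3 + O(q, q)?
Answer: 330353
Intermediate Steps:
O(Y, X) = 3
V = -512 (V = -64*8 = -512)
U(q) = 0 (U(q) = -3 + 3 = 0)
G(z, u) = 0 (G(z, u) = (0/(-512))/6 = (0*(-1/512))/6 = (⅙)*0 = 0)
G(57 - 1*210, -4*(6 - 3)) - 1*(-330353) = 0 - 1*(-330353) = 0 + 330353 = 330353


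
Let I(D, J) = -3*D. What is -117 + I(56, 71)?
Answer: -285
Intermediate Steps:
-117 + I(56, 71) = -117 - 3*56 = -117 - 168 = -285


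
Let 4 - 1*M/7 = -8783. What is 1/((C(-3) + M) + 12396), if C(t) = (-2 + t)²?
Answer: 1/73930 ≈ 1.3526e-5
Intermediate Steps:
M = 61509 (M = 28 - 7*(-8783) = 28 + 61481 = 61509)
1/((C(-3) + M) + 12396) = 1/(((-2 - 3)² + 61509) + 12396) = 1/(((-5)² + 61509) + 12396) = 1/((25 + 61509) + 12396) = 1/(61534 + 12396) = 1/73930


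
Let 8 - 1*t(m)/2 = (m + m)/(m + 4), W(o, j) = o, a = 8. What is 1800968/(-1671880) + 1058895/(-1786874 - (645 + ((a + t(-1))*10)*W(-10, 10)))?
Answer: -1869392789522/1119105688645 ≈ -1.6704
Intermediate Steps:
t(m) = 16 - 4*m/(4 + m) (t(m) = 16 - 2*(m + m)/(m + 4) = 16 - 2*2*m/(4 + m) = 16 - 4*m/(4 + m))
1800968/(-1671880) + 1058895/(-1786874 - (645 + ((a + t(-1))*10)*W(-10, 10))) = 1800968/(-1671880) + 1058895/(-1786874 - (645 + ((8 + 4*(16 + 3*(-1))/(4 - 1))*10)*(-10))) = 1800968*(-1/1671880) + 1058895/(-1786874 - (645 + ((8 + 4*(16 - 3)/3)*10)*(-10))) = -225121/208985 + 1058895/(-1786874 - (645 + ((8 + 4*(⅓)*13)*10)*(-10))) = -225121/208985 + 1058895/(-1786874 - (645 + ((8 + 52/3)*10)*(-10))) = -225121/208985 + 1058895/(-1786874 - (645 + ((76/3)*10)*(-10))) = -225121/208985 + 1058895/(-1786874 - (645 + (760/3)*(-10))) = -225121/208985 + 1058895/(-1786874 - (645 - 7600/3)) = -225121/208985 + 1058895/(-1786874 - 1*(-5665/3)) = -225121/208985 + 1058895/(-1786874 + 5665/3) = -225121/208985 + 1058895/(-5354957/3) = -225121/208985 + 1058895*(-3/5354957) = -225121/208985 - 3176685/5354957 = -1869392789522/1119105688645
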